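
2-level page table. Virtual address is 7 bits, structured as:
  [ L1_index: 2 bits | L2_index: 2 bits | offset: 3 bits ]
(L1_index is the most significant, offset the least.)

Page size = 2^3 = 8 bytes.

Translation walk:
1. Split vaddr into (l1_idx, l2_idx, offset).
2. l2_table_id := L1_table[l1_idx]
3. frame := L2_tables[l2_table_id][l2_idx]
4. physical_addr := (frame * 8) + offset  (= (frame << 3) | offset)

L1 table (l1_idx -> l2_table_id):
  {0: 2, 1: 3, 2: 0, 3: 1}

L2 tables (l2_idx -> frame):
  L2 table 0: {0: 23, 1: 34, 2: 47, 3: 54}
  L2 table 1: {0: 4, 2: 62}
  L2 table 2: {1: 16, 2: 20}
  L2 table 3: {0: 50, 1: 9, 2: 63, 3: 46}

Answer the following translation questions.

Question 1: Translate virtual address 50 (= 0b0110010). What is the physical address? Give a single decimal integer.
vaddr = 50 = 0b0110010
Split: l1_idx=1, l2_idx=2, offset=2
L1[1] = 3
L2[3][2] = 63
paddr = 63 * 8 + 2 = 506

Answer: 506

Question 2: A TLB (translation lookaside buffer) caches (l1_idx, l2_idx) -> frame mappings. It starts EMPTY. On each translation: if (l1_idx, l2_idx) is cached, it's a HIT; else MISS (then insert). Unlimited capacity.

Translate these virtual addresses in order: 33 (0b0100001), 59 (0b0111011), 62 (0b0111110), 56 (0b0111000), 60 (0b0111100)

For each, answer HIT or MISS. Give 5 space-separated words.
vaddr=33: (1,0) not in TLB -> MISS, insert
vaddr=59: (1,3) not in TLB -> MISS, insert
vaddr=62: (1,3) in TLB -> HIT
vaddr=56: (1,3) in TLB -> HIT
vaddr=60: (1,3) in TLB -> HIT

Answer: MISS MISS HIT HIT HIT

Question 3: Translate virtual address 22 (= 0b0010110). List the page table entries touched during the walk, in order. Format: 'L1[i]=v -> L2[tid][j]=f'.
Answer: L1[0]=2 -> L2[2][2]=20

Derivation:
vaddr = 22 = 0b0010110
Split: l1_idx=0, l2_idx=2, offset=6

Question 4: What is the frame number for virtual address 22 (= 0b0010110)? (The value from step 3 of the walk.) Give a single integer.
vaddr = 22: l1_idx=0, l2_idx=2
L1[0] = 2; L2[2][2] = 20

Answer: 20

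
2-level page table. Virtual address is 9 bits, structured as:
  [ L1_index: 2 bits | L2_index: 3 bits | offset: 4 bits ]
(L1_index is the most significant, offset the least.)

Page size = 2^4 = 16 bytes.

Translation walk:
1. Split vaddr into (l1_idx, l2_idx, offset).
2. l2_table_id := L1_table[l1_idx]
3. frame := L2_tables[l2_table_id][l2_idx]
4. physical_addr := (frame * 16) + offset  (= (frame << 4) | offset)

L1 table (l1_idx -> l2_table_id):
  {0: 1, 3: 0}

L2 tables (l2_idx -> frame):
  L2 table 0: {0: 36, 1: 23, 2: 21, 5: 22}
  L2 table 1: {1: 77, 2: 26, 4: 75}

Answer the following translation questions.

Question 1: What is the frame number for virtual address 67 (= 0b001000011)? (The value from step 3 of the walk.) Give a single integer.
Answer: 75

Derivation:
vaddr = 67: l1_idx=0, l2_idx=4
L1[0] = 1; L2[1][4] = 75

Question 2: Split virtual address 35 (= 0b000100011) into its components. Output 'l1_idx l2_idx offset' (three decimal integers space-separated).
Answer: 0 2 3

Derivation:
vaddr = 35 = 0b000100011
  top 2 bits -> l1_idx = 0
  next 3 bits -> l2_idx = 2
  bottom 4 bits -> offset = 3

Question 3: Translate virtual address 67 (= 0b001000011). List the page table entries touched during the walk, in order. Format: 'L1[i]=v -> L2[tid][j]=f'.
Answer: L1[0]=1 -> L2[1][4]=75

Derivation:
vaddr = 67 = 0b001000011
Split: l1_idx=0, l2_idx=4, offset=3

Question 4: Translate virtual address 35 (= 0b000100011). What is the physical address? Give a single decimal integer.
Answer: 419

Derivation:
vaddr = 35 = 0b000100011
Split: l1_idx=0, l2_idx=2, offset=3
L1[0] = 1
L2[1][2] = 26
paddr = 26 * 16 + 3 = 419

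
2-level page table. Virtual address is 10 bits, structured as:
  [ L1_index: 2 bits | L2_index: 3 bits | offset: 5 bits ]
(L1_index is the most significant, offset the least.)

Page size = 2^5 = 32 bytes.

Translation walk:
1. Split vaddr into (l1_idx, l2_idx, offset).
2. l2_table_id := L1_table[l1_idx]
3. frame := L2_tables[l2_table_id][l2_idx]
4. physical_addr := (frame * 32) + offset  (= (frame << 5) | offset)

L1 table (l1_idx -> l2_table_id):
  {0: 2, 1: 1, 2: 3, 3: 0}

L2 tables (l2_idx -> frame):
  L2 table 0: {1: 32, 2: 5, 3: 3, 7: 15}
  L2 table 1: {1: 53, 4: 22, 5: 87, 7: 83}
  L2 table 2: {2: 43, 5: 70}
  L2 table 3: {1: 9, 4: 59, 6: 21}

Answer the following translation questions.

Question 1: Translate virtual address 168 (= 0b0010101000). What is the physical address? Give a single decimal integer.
Answer: 2248

Derivation:
vaddr = 168 = 0b0010101000
Split: l1_idx=0, l2_idx=5, offset=8
L1[0] = 2
L2[2][5] = 70
paddr = 70 * 32 + 8 = 2248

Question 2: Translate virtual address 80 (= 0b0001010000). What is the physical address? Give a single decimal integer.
vaddr = 80 = 0b0001010000
Split: l1_idx=0, l2_idx=2, offset=16
L1[0] = 2
L2[2][2] = 43
paddr = 43 * 32 + 16 = 1392

Answer: 1392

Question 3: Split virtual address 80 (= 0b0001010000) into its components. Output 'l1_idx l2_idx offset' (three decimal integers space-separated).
vaddr = 80 = 0b0001010000
  top 2 bits -> l1_idx = 0
  next 3 bits -> l2_idx = 2
  bottom 5 bits -> offset = 16

Answer: 0 2 16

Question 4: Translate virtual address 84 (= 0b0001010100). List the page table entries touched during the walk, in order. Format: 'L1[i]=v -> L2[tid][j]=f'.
Answer: L1[0]=2 -> L2[2][2]=43

Derivation:
vaddr = 84 = 0b0001010100
Split: l1_idx=0, l2_idx=2, offset=20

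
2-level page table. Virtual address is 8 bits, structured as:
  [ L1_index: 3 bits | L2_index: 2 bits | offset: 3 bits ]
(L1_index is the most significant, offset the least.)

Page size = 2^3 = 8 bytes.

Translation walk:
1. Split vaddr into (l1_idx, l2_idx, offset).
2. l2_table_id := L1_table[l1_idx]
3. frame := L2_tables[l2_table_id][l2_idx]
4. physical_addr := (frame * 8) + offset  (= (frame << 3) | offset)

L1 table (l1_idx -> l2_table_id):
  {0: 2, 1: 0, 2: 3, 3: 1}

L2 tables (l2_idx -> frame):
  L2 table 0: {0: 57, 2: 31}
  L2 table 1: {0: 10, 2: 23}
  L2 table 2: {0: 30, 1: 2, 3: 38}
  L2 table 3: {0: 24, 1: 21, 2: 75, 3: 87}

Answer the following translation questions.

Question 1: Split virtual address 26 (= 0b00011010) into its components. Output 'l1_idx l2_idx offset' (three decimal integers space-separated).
vaddr = 26 = 0b00011010
  top 3 bits -> l1_idx = 0
  next 2 bits -> l2_idx = 3
  bottom 3 bits -> offset = 2

Answer: 0 3 2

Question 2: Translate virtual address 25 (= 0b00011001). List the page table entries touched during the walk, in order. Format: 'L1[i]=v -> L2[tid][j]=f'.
Answer: L1[0]=2 -> L2[2][3]=38

Derivation:
vaddr = 25 = 0b00011001
Split: l1_idx=0, l2_idx=3, offset=1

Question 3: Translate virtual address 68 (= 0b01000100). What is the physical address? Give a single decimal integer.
vaddr = 68 = 0b01000100
Split: l1_idx=2, l2_idx=0, offset=4
L1[2] = 3
L2[3][0] = 24
paddr = 24 * 8 + 4 = 196

Answer: 196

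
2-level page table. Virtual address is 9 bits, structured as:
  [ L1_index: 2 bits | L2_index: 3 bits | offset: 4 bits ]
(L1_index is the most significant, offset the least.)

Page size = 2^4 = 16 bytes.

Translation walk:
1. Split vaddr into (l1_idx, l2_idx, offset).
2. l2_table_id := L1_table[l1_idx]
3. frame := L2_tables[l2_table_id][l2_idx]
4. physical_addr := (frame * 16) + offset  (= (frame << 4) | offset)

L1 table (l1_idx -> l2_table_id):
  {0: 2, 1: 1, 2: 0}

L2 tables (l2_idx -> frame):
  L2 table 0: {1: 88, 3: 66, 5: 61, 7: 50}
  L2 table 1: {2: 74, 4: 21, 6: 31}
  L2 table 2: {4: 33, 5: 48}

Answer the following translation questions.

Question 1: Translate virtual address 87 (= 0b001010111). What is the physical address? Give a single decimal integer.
vaddr = 87 = 0b001010111
Split: l1_idx=0, l2_idx=5, offset=7
L1[0] = 2
L2[2][5] = 48
paddr = 48 * 16 + 7 = 775

Answer: 775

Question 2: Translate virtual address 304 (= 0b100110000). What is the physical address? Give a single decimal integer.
Answer: 1056

Derivation:
vaddr = 304 = 0b100110000
Split: l1_idx=2, l2_idx=3, offset=0
L1[2] = 0
L2[0][3] = 66
paddr = 66 * 16 + 0 = 1056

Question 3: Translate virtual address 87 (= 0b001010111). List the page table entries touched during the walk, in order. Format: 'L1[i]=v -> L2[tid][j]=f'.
vaddr = 87 = 0b001010111
Split: l1_idx=0, l2_idx=5, offset=7

Answer: L1[0]=2 -> L2[2][5]=48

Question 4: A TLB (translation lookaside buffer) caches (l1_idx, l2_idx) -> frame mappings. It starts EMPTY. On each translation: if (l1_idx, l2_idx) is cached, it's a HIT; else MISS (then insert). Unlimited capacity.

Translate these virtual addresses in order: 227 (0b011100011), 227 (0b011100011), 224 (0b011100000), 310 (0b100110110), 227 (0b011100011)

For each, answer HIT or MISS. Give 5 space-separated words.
vaddr=227: (1,6) not in TLB -> MISS, insert
vaddr=227: (1,6) in TLB -> HIT
vaddr=224: (1,6) in TLB -> HIT
vaddr=310: (2,3) not in TLB -> MISS, insert
vaddr=227: (1,6) in TLB -> HIT

Answer: MISS HIT HIT MISS HIT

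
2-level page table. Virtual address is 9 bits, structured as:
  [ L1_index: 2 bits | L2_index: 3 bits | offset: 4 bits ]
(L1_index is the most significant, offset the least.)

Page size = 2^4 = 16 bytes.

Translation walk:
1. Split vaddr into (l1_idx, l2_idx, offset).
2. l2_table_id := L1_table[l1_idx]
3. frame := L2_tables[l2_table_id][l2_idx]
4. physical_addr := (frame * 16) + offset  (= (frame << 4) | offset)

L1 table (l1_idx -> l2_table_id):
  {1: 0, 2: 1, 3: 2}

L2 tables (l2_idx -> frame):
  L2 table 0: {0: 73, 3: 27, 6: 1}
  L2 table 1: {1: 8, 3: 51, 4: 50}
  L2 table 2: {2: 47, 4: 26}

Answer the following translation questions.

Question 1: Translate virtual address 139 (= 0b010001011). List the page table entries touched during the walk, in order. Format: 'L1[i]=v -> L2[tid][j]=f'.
Answer: L1[1]=0 -> L2[0][0]=73

Derivation:
vaddr = 139 = 0b010001011
Split: l1_idx=1, l2_idx=0, offset=11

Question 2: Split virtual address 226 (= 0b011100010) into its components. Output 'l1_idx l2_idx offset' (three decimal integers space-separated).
Answer: 1 6 2

Derivation:
vaddr = 226 = 0b011100010
  top 2 bits -> l1_idx = 1
  next 3 bits -> l2_idx = 6
  bottom 4 bits -> offset = 2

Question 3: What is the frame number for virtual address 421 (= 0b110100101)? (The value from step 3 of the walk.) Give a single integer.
Answer: 47

Derivation:
vaddr = 421: l1_idx=3, l2_idx=2
L1[3] = 2; L2[2][2] = 47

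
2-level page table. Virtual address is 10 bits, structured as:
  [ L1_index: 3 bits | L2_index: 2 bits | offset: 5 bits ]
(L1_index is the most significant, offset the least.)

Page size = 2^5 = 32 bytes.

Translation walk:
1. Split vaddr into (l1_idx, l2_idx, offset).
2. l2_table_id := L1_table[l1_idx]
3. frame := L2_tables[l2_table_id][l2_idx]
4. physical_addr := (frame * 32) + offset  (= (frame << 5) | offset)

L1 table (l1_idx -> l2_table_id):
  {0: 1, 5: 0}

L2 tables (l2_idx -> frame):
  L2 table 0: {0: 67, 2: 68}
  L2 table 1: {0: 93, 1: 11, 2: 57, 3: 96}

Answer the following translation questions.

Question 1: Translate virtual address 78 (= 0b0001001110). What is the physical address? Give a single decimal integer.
Answer: 1838

Derivation:
vaddr = 78 = 0b0001001110
Split: l1_idx=0, l2_idx=2, offset=14
L1[0] = 1
L2[1][2] = 57
paddr = 57 * 32 + 14 = 1838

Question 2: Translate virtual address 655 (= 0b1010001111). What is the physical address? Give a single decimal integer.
vaddr = 655 = 0b1010001111
Split: l1_idx=5, l2_idx=0, offset=15
L1[5] = 0
L2[0][0] = 67
paddr = 67 * 32 + 15 = 2159

Answer: 2159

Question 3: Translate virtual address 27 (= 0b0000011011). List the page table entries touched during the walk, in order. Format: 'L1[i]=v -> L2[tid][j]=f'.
vaddr = 27 = 0b0000011011
Split: l1_idx=0, l2_idx=0, offset=27

Answer: L1[0]=1 -> L2[1][0]=93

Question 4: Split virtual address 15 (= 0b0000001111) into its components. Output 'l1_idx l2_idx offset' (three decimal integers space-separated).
vaddr = 15 = 0b0000001111
  top 3 bits -> l1_idx = 0
  next 2 bits -> l2_idx = 0
  bottom 5 bits -> offset = 15

Answer: 0 0 15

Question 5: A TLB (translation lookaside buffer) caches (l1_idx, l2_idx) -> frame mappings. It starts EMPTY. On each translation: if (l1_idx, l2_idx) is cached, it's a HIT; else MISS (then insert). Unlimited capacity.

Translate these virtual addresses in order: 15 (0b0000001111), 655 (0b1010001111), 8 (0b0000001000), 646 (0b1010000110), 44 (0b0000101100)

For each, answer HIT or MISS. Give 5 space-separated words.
Answer: MISS MISS HIT HIT MISS

Derivation:
vaddr=15: (0,0) not in TLB -> MISS, insert
vaddr=655: (5,0) not in TLB -> MISS, insert
vaddr=8: (0,0) in TLB -> HIT
vaddr=646: (5,0) in TLB -> HIT
vaddr=44: (0,1) not in TLB -> MISS, insert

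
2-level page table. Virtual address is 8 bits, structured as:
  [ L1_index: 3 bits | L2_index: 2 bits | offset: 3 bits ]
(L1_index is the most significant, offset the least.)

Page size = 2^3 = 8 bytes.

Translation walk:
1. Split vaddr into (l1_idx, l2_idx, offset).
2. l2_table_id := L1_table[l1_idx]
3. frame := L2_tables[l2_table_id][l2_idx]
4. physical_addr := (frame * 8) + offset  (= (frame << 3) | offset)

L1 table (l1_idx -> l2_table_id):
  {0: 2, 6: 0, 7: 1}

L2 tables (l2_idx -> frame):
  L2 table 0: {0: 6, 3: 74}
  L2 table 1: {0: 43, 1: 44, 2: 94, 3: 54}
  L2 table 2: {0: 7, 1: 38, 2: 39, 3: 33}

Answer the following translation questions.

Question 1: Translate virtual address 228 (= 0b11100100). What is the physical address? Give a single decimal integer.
vaddr = 228 = 0b11100100
Split: l1_idx=7, l2_idx=0, offset=4
L1[7] = 1
L2[1][0] = 43
paddr = 43 * 8 + 4 = 348

Answer: 348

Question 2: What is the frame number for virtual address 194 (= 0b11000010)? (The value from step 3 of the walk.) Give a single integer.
vaddr = 194: l1_idx=6, l2_idx=0
L1[6] = 0; L2[0][0] = 6

Answer: 6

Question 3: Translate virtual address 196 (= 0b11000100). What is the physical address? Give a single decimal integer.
vaddr = 196 = 0b11000100
Split: l1_idx=6, l2_idx=0, offset=4
L1[6] = 0
L2[0][0] = 6
paddr = 6 * 8 + 4 = 52

Answer: 52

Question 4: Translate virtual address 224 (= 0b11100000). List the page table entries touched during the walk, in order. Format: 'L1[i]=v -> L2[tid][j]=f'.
vaddr = 224 = 0b11100000
Split: l1_idx=7, l2_idx=0, offset=0

Answer: L1[7]=1 -> L2[1][0]=43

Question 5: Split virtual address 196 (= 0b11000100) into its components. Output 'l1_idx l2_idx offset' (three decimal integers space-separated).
vaddr = 196 = 0b11000100
  top 3 bits -> l1_idx = 6
  next 2 bits -> l2_idx = 0
  bottom 3 bits -> offset = 4

Answer: 6 0 4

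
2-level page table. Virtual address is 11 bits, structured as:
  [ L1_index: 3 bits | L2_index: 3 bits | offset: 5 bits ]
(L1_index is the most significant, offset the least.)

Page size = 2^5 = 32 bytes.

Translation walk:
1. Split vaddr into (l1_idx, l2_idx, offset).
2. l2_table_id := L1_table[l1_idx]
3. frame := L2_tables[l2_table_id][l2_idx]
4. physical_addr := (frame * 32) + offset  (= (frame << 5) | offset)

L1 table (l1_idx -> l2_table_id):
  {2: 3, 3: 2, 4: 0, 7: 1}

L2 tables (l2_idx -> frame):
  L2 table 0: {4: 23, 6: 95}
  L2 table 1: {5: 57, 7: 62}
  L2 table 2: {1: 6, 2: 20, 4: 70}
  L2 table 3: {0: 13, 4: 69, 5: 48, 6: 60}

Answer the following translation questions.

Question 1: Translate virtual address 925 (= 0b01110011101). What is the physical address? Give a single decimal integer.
Answer: 2269

Derivation:
vaddr = 925 = 0b01110011101
Split: l1_idx=3, l2_idx=4, offset=29
L1[3] = 2
L2[2][4] = 70
paddr = 70 * 32 + 29 = 2269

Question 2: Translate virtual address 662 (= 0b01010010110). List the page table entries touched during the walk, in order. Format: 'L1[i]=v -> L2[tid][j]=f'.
vaddr = 662 = 0b01010010110
Split: l1_idx=2, l2_idx=4, offset=22

Answer: L1[2]=3 -> L2[3][4]=69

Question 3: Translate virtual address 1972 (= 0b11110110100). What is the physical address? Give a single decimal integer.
Answer: 1844

Derivation:
vaddr = 1972 = 0b11110110100
Split: l1_idx=7, l2_idx=5, offset=20
L1[7] = 1
L2[1][5] = 57
paddr = 57 * 32 + 20 = 1844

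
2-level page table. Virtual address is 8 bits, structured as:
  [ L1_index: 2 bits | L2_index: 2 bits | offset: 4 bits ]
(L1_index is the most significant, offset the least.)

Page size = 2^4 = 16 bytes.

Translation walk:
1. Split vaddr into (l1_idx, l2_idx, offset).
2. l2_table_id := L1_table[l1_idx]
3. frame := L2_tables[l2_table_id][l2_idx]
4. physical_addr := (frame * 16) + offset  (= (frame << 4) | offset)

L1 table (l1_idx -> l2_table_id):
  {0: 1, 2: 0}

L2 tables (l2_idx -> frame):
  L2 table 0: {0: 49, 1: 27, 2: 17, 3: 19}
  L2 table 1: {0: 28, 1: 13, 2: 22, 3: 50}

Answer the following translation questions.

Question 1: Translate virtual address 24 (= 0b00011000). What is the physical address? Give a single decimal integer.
vaddr = 24 = 0b00011000
Split: l1_idx=0, l2_idx=1, offset=8
L1[0] = 1
L2[1][1] = 13
paddr = 13 * 16 + 8 = 216

Answer: 216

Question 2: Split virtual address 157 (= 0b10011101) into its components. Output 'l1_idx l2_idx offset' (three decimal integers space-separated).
Answer: 2 1 13

Derivation:
vaddr = 157 = 0b10011101
  top 2 bits -> l1_idx = 2
  next 2 bits -> l2_idx = 1
  bottom 4 bits -> offset = 13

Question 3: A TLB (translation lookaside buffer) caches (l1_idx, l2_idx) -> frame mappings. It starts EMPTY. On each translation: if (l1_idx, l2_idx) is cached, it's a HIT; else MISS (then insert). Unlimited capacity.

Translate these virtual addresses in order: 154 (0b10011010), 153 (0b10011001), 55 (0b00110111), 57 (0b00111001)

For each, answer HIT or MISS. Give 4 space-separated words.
vaddr=154: (2,1) not in TLB -> MISS, insert
vaddr=153: (2,1) in TLB -> HIT
vaddr=55: (0,3) not in TLB -> MISS, insert
vaddr=57: (0,3) in TLB -> HIT

Answer: MISS HIT MISS HIT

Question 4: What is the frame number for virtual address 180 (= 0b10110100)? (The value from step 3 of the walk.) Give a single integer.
vaddr = 180: l1_idx=2, l2_idx=3
L1[2] = 0; L2[0][3] = 19

Answer: 19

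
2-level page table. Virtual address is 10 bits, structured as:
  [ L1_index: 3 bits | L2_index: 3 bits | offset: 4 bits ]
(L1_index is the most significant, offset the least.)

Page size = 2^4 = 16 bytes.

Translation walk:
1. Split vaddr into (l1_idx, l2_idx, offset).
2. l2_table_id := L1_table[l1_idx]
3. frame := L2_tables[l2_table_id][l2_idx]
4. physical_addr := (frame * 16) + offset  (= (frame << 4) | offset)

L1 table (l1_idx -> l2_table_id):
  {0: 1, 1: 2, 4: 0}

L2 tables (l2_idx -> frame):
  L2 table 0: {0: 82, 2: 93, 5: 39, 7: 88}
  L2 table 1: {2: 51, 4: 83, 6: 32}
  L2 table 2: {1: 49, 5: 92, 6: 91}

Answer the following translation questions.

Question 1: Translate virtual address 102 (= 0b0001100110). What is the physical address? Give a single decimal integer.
vaddr = 102 = 0b0001100110
Split: l1_idx=0, l2_idx=6, offset=6
L1[0] = 1
L2[1][6] = 32
paddr = 32 * 16 + 6 = 518

Answer: 518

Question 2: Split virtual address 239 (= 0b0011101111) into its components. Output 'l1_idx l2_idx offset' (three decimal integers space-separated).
vaddr = 239 = 0b0011101111
  top 3 bits -> l1_idx = 1
  next 3 bits -> l2_idx = 6
  bottom 4 bits -> offset = 15

Answer: 1 6 15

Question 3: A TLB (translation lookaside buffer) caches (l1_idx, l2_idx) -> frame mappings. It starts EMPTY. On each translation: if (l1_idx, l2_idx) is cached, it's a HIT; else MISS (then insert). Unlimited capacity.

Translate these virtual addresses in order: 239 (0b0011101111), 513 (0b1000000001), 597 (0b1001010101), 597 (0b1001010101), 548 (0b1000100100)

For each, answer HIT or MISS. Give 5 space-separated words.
Answer: MISS MISS MISS HIT MISS

Derivation:
vaddr=239: (1,6) not in TLB -> MISS, insert
vaddr=513: (4,0) not in TLB -> MISS, insert
vaddr=597: (4,5) not in TLB -> MISS, insert
vaddr=597: (4,5) in TLB -> HIT
vaddr=548: (4,2) not in TLB -> MISS, insert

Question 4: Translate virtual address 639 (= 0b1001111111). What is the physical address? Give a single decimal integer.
Answer: 1423

Derivation:
vaddr = 639 = 0b1001111111
Split: l1_idx=4, l2_idx=7, offset=15
L1[4] = 0
L2[0][7] = 88
paddr = 88 * 16 + 15 = 1423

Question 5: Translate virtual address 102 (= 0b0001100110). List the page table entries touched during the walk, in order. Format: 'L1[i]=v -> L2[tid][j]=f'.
Answer: L1[0]=1 -> L2[1][6]=32

Derivation:
vaddr = 102 = 0b0001100110
Split: l1_idx=0, l2_idx=6, offset=6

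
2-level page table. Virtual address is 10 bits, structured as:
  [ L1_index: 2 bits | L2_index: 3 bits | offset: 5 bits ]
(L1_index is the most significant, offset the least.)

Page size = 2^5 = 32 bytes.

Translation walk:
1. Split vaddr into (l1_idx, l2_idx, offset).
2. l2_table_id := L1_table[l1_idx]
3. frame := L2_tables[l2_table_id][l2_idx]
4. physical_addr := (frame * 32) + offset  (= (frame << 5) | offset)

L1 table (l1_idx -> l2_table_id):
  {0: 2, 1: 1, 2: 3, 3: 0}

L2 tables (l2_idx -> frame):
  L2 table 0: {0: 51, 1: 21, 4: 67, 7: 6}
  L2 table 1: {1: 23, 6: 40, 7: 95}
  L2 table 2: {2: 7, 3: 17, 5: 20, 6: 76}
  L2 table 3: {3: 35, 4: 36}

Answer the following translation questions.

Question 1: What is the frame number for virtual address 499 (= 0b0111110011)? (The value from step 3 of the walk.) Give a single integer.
Answer: 95

Derivation:
vaddr = 499: l1_idx=1, l2_idx=7
L1[1] = 1; L2[1][7] = 95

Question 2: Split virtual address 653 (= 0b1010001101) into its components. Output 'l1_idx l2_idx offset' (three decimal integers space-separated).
Answer: 2 4 13

Derivation:
vaddr = 653 = 0b1010001101
  top 2 bits -> l1_idx = 2
  next 3 bits -> l2_idx = 4
  bottom 5 bits -> offset = 13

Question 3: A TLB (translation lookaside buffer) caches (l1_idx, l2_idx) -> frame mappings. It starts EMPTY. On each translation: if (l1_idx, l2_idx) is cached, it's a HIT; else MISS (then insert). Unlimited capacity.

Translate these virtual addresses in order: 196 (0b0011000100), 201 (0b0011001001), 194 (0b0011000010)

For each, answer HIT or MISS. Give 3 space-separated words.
vaddr=196: (0,6) not in TLB -> MISS, insert
vaddr=201: (0,6) in TLB -> HIT
vaddr=194: (0,6) in TLB -> HIT

Answer: MISS HIT HIT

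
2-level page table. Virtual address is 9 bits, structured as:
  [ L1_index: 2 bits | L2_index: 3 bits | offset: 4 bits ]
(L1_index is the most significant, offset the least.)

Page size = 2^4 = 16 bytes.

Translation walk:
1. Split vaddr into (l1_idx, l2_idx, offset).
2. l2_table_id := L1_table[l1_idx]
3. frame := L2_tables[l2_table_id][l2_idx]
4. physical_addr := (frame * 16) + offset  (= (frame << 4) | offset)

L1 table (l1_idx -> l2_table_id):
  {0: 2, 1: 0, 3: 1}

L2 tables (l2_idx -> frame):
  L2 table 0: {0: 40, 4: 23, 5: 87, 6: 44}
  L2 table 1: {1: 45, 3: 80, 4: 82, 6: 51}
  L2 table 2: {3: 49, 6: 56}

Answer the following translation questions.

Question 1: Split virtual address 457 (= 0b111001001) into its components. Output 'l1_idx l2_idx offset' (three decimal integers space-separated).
vaddr = 457 = 0b111001001
  top 2 bits -> l1_idx = 3
  next 3 bits -> l2_idx = 4
  bottom 4 bits -> offset = 9

Answer: 3 4 9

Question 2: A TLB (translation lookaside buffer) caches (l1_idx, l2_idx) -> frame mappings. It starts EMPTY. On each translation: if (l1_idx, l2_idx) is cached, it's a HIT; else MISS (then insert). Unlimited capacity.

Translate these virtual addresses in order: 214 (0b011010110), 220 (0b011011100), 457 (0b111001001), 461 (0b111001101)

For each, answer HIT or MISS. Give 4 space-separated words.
vaddr=214: (1,5) not in TLB -> MISS, insert
vaddr=220: (1,5) in TLB -> HIT
vaddr=457: (3,4) not in TLB -> MISS, insert
vaddr=461: (3,4) in TLB -> HIT

Answer: MISS HIT MISS HIT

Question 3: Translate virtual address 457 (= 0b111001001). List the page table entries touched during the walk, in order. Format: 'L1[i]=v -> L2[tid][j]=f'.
vaddr = 457 = 0b111001001
Split: l1_idx=3, l2_idx=4, offset=9

Answer: L1[3]=1 -> L2[1][4]=82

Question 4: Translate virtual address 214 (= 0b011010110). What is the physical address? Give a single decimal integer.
vaddr = 214 = 0b011010110
Split: l1_idx=1, l2_idx=5, offset=6
L1[1] = 0
L2[0][5] = 87
paddr = 87 * 16 + 6 = 1398

Answer: 1398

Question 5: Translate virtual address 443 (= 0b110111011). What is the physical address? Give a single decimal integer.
vaddr = 443 = 0b110111011
Split: l1_idx=3, l2_idx=3, offset=11
L1[3] = 1
L2[1][3] = 80
paddr = 80 * 16 + 11 = 1291

Answer: 1291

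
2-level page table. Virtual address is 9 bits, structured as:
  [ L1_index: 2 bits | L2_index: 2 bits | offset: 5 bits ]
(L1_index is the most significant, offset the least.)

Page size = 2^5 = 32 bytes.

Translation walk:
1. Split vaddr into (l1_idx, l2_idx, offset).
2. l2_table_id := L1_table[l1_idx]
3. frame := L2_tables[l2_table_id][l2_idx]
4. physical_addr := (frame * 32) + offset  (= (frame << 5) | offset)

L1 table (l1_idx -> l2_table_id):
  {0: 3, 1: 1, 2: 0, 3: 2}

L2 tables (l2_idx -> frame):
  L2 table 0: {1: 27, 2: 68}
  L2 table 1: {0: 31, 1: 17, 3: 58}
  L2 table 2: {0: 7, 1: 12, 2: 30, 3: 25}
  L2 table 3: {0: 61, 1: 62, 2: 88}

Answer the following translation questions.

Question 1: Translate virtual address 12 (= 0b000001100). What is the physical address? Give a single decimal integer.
vaddr = 12 = 0b000001100
Split: l1_idx=0, l2_idx=0, offset=12
L1[0] = 3
L2[3][0] = 61
paddr = 61 * 32 + 12 = 1964

Answer: 1964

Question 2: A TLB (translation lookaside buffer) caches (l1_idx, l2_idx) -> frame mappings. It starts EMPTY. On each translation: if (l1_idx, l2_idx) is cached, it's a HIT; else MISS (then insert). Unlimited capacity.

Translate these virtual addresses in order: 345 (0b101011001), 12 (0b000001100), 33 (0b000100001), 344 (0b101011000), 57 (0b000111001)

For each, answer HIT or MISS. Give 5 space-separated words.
vaddr=345: (2,2) not in TLB -> MISS, insert
vaddr=12: (0,0) not in TLB -> MISS, insert
vaddr=33: (0,1) not in TLB -> MISS, insert
vaddr=344: (2,2) in TLB -> HIT
vaddr=57: (0,1) in TLB -> HIT

Answer: MISS MISS MISS HIT HIT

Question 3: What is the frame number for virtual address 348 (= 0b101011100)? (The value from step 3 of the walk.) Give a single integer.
Answer: 68

Derivation:
vaddr = 348: l1_idx=2, l2_idx=2
L1[2] = 0; L2[0][2] = 68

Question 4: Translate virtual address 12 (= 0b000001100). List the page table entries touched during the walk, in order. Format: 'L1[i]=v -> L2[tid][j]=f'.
vaddr = 12 = 0b000001100
Split: l1_idx=0, l2_idx=0, offset=12

Answer: L1[0]=3 -> L2[3][0]=61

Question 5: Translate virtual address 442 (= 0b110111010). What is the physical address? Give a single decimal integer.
vaddr = 442 = 0b110111010
Split: l1_idx=3, l2_idx=1, offset=26
L1[3] = 2
L2[2][1] = 12
paddr = 12 * 32 + 26 = 410

Answer: 410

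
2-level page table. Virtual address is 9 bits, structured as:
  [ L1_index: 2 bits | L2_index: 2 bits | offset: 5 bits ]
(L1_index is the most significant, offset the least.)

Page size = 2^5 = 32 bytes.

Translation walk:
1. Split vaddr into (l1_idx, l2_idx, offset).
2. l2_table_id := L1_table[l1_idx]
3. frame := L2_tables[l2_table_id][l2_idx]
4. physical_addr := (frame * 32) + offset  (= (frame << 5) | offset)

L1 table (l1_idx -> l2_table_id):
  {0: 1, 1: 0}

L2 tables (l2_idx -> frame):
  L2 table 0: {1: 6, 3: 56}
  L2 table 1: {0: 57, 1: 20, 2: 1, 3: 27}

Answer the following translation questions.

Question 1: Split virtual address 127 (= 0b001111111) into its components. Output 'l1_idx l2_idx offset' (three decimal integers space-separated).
Answer: 0 3 31

Derivation:
vaddr = 127 = 0b001111111
  top 2 bits -> l1_idx = 0
  next 2 bits -> l2_idx = 3
  bottom 5 bits -> offset = 31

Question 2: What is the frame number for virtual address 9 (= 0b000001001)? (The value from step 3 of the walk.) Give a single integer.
vaddr = 9: l1_idx=0, l2_idx=0
L1[0] = 1; L2[1][0] = 57

Answer: 57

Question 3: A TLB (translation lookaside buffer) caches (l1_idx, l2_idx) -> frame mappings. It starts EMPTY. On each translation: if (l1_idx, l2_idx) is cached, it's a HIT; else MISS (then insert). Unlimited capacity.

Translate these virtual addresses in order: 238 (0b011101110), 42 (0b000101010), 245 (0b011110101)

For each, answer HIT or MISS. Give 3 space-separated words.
vaddr=238: (1,3) not in TLB -> MISS, insert
vaddr=42: (0,1) not in TLB -> MISS, insert
vaddr=245: (1,3) in TLB -> HIT

Answer: MISS MISS HIT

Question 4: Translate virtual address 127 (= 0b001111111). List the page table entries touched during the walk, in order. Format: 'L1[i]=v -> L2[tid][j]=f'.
vaddr = 127 = 0b001111111
Split: l1_idx=0, l2_idx=3, offset=31

Answer: L1[0]=1 -> L2[1][3]=27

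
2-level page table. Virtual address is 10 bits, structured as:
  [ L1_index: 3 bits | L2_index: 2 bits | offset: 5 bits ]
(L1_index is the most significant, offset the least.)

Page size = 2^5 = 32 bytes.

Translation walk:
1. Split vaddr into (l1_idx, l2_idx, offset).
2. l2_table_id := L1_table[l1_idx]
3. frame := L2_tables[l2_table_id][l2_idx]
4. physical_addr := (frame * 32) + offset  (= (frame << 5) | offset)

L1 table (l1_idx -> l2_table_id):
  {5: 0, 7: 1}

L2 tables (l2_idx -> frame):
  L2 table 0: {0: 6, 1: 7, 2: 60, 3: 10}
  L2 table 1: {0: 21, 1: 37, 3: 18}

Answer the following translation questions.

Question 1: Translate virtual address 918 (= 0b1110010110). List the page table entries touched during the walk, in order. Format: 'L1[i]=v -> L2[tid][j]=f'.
Answer: L1[7]=1 -> L2[1][0]=21

Derivation:
vaddr = 918 = 0b1110010110
Split: l1_idx=7, l2_idx=0, offset=22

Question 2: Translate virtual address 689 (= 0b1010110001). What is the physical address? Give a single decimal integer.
Answer: 241

Derivation:
vaddr = 689 = 0b1010110001
Split: l1_idx=5, l2_idx=1, offset=17
L1[5] = 0
L2[0][1] = 7
paddr = 7 * 32 + 17 = 241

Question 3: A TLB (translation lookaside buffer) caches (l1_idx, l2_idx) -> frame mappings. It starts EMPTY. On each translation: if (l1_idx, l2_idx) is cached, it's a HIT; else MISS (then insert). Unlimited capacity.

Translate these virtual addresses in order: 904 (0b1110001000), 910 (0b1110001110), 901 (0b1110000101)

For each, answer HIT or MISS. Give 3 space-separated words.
Answer: MISS HIT HIT

Derivation:
vaddr=904: (7,0) not in TLB -> MISS, insert
vaddr=910: (7,0) in TLB -> HIT
vaddr=901: (7,0) in TLB -> HIT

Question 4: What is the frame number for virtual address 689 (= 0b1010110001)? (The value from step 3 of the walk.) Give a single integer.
Answer: 7

Derivation:
vaddr = 689: l1_idx=5, l2_idx=1
L1[5] = 0; L2[0][1] = 7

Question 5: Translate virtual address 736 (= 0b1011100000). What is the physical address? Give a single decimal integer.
Answer: 320

Derivation:
vaddr = 736 = 0b1011100000
Split: l1_idx=5, l2_idx=3, offset=0
L1[5] = 0
L2[0][3] = 10
paddr = 10 * 32 + 0 = 320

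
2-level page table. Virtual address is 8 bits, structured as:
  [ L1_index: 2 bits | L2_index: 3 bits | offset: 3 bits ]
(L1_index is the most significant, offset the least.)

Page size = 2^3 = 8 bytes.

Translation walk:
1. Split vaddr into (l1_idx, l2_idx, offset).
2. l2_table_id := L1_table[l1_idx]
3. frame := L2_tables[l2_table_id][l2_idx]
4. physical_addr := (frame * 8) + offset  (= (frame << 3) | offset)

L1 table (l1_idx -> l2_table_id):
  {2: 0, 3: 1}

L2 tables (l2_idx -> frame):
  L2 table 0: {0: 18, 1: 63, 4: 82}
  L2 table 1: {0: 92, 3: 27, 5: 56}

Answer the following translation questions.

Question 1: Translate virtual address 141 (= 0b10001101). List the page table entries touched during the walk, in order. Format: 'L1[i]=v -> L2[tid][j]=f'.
Answer: L1[2]=0 -> L2[0][1]=63

Derivation:
vaddr = 141 = 0b10001101
Split: l1_idx=2, l2_idx=1, offset=5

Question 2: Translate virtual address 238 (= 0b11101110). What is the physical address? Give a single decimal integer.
vaddr = 238 = 0b11101110
Split: l1_idx=3, l2_idx=5, offset=6
L1[3] = 1
L2[1][5] = 56
paddr = 56 * 8 + 6 = 454

Answer: 454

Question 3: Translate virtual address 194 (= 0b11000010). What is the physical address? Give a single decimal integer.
Answer: 738

Derivation:
vaddr = 194 = 0b11000010
Split: l1_idx=3, l2_idx=0, offset=2
L1[3] = 1
L2[1][0] = 92
paddr = 92 * 8 + 2 = 738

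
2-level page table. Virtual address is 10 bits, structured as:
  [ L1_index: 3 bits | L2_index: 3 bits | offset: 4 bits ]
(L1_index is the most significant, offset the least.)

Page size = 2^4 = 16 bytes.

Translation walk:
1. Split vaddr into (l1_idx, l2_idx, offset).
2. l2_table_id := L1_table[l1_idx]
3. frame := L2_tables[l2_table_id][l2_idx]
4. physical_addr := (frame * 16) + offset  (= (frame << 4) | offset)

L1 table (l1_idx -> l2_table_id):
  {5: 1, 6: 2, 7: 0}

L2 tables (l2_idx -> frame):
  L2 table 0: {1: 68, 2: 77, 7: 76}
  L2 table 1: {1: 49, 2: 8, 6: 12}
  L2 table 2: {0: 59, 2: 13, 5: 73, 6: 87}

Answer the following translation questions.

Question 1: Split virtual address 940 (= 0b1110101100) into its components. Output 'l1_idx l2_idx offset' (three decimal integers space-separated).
vaddr = 940 = 0b1110101100
  top 3 bits -> l1_idx = 7
  next 3 bits -> l2_idx = 2
  bottom 4 bits -> offset = 12

Answer: 7 2 12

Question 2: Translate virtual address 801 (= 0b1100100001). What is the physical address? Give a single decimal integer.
vaddr = 801 = 0b1100100001
Split: l1_idx=6, l2_idx=2, offset=1
L1[6] = 2
L2[2][2] = 13
paddr = 13 * 16 + 1 = 209

Answer: 209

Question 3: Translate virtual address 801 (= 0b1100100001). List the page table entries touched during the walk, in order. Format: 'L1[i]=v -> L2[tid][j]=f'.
Answer: L1[6]=2 -> L2[2][2]=13

Derivation:
vaddr = 801 = 0b1100100001
Split: l1_idx=6, l2_idx=2, offset=1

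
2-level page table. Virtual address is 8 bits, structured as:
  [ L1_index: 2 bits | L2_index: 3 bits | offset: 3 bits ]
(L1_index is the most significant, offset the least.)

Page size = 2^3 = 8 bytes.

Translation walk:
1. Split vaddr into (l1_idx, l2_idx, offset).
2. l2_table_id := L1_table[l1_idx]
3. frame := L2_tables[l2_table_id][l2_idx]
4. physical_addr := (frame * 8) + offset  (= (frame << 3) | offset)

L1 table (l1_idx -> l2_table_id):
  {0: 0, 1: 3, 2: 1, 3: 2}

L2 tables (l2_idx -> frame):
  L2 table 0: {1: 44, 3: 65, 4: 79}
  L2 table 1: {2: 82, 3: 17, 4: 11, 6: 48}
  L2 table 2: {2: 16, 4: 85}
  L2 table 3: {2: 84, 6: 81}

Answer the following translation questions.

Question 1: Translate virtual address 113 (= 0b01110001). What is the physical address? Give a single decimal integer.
Answer: 649

Derivation:
vaddr = 113 = 0b01110001
Split: l1_idx=1, l2_idx=6, offset=1
L1[1] = 3
L2[3][6] = 81
paddr = 81 * 8 + 1 = 649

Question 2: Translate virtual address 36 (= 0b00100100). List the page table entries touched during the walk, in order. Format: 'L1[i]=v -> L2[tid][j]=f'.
Answer: L1[0]=0 -> L2[0][4]=79

Derivation:
vaddr = 36 = 0b00100100
Split: l1_idx=0, l2_idx=4, offset=4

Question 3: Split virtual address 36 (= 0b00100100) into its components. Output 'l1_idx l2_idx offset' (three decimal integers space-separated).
vaddr = 36 = 0b00100100
  top 2 bits -> l1_idx = 0
  next 3 bits -> l2_idx = 4
  bottom 3 bits -> offset = 4

Answer: 0 4 4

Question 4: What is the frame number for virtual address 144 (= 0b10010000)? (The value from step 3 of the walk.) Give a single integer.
Answer: 82

Derivation:
vaddr = 144: l1_idx=2, l2_idx=2
L1[2] = 1; L2[1][2] = 82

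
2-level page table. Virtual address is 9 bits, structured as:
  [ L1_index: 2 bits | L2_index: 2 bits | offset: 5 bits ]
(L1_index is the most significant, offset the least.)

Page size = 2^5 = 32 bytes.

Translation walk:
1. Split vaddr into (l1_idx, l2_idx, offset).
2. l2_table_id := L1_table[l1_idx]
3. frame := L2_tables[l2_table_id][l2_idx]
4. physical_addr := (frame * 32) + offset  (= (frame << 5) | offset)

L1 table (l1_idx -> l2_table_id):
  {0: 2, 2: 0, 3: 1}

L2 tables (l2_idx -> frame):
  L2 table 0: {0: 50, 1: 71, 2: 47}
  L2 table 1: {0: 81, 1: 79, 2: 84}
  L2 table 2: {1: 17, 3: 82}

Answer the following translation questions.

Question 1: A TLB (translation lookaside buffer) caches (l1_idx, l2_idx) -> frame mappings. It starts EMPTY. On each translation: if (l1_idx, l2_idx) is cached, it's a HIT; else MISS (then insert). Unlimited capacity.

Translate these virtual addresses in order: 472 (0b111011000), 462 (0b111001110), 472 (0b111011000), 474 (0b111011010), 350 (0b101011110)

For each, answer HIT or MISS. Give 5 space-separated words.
Answer: MISS HIT HIT HIT MISS

Derivation:
vaddr=472: (3,2) not in TLB -> MISS, insert
vaddr=462: (3,2) in TLB -> HIT
vaddr=472: (3,2) in TLB -> HIT
vaddr=474: (3,2) in TLB -> HIT
vaddr=350: (2,2) not in TLB -> MISS, insert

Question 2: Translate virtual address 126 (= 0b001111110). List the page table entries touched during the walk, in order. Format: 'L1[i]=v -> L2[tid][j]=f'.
Answer: L1[0]=2 -> L2[2][3]=82

Derivation:
vaddr = 126 = 0b001111110
Split: l1_idx=0, l2_idx=3, offset=30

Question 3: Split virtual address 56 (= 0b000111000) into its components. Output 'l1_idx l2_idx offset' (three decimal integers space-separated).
Answer: 0 1 24

Derivation:
vaddr = 56 = 0b000111000
  top 2 bits -> l1_idx = 0
  next 2 bits -> l2_idx = 1
  bottom 5 bits -> offset = 24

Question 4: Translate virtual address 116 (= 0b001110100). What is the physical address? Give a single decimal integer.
Answer: 2644

Derivation:
vaddr = 116 = 0b001110100
Split: l1_idx=0, l2_idx=3, offset=20
L1[0] = 2
L2[2][3] = 82
paddr = 82 * 32 + 20 = 2644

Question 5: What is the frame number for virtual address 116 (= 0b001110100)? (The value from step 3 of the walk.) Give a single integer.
Answer: 82

Derivation:
vaddr = 116: l1_idx=0, l2_idx=3
L1[0] = 2; L2[2][3] = 82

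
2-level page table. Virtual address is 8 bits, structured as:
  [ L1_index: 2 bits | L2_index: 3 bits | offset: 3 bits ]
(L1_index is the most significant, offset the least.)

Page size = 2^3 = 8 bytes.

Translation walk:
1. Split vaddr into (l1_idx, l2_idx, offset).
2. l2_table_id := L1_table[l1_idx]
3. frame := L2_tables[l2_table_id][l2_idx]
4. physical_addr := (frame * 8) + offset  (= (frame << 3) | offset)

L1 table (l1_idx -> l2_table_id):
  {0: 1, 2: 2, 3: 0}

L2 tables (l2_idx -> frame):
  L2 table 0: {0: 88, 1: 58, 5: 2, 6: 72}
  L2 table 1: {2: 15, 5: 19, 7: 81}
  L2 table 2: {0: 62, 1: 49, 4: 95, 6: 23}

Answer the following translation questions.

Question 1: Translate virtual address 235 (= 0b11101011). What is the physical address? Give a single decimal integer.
vaddr = 235 = 0b11101011
Split: l1_idx=3, l2_idx=5, offset=3
L1[3] = 0
L2[0][5] = 2
paddr = 2 * 8 + 3 = 19

Answer: 19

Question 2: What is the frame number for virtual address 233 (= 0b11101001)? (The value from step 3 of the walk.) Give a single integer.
vaddr = 233: l1_idx=3, l2_idx=5
L1[3] = 0; L2[0][5] = 2

Answer: 2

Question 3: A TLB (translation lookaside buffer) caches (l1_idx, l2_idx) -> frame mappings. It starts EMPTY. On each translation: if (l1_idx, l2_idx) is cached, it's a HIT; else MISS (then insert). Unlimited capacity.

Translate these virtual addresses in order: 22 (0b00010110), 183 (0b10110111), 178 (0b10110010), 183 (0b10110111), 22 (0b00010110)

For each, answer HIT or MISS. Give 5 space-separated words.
Answer: MISS MISS HIT HIT HIT

Derivation:
vaddr=22: (0,2) not in TLB -> MISS, insert
vaddr=183: (2,6) not in TLB -> MISS, insert
vaddr=178: (2,6) in TLB -> HIT
vaddr=183: (2,6) in TLB -> HIT
vaddr=22: (0,2) in TLB -> HIT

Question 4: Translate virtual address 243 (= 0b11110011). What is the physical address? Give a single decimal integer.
vaddr = 243 = 0b11110011
Split: l1_idx=3, l2_idx=6, offset=3
L1[3] = 0
L2[0][6] = 72
paddr = 72 * 8 + 3 = 579

Answer: 579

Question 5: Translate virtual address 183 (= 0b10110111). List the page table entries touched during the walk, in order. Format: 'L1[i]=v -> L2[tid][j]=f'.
vaddr = 183 = 0b10110111
Split: l1_idx=2, l2_idx=6, offset=7

Answer: L1[2]=2 -> L2[2][6]=23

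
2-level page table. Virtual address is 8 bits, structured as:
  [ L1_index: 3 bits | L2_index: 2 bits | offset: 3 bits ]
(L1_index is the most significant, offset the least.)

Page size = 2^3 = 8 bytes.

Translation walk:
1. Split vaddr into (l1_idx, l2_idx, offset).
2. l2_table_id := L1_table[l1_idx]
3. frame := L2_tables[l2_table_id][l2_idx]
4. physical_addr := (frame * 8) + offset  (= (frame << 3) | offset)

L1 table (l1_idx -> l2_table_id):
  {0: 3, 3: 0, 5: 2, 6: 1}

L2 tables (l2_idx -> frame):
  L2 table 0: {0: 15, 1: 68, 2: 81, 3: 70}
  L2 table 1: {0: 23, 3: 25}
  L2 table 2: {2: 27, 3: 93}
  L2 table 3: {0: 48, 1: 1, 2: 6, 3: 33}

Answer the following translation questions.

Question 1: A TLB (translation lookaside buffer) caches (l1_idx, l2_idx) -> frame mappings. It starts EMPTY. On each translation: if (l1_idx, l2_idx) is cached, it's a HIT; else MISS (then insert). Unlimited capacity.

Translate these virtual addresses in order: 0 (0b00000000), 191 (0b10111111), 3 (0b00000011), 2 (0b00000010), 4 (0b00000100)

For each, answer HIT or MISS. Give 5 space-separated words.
vaddr=0: (0,0) not in TLB -> MISS, insert
vaddr=191: (5,3) not in TLB -> MISS, insert
vaddr=3: (0,0) in TLB -> HIT
vaddr=2: (0,0) in TLB -> HIT
vaddr=4: (0,0) in TLB -> HIT

Answer: MISS MISS HIT HIT HIT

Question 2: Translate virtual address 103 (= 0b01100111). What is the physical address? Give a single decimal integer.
vaddr = 103 = 0b01100111
Split: l1_idx=3, l2_idx=0, offset=7
L1[3] = 0
L2[0][0] = 15
paddr = 15 * 8 + 7 = 127

Answer: 127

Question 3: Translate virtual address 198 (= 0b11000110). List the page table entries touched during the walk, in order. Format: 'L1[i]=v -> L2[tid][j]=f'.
Answer: L1[6]=1 -> L2[1][0]=23

Derivation:
vaddr = 198 = 0b11000110
Split: l1_idx=6, l2_idx=0, offset=6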